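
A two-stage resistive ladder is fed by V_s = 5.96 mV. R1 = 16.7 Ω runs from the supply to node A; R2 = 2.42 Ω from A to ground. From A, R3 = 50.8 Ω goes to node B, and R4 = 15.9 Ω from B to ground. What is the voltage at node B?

V_B ≈ 0.174 mV

The second stage (R3 + R4 = 66.70 Ω) loads node A in parallel with R2.
Effective lower resistance at A: R2 ‖ 66.70 = 2.335 Ω.
First divider: V_A = V_s · 2.335/(16.7 + 2.335) = 0.7312 mV.
V_B = V_A × 0.2384 = 0.1743 mV.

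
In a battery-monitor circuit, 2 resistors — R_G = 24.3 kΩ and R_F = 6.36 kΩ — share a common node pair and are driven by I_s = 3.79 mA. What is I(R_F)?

I ≈ 3.00 mA

Two-branch current divider: I_k = I_s · R_other/(R_1 + R_2).
So I = 3.79 × 24.3/30.66 = 3.004 mA.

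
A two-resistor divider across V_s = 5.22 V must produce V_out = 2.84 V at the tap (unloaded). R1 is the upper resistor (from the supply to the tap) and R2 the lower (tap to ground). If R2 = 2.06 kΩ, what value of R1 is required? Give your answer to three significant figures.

Required fraction k = V_out/V_s = 0.5441.
R1 = R2·(1/k − 1) = 2.06 × 0.8380 = 1.726 kΩ.

R1 ≈ 1.73 kΩ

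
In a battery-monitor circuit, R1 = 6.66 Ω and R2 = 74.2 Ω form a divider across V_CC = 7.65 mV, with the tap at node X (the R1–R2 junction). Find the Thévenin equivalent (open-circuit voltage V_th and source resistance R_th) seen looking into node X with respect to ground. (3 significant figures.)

V_th is the unloaded tap voltage: V_CC · R2/(R1+R2) = 7.65 × 0.9176 = 7.020 mV.
Looking into X with the source shorted: R_th = R1·R2/(R1+R2) = 6.660 × 74.2/80.86 = 6.111 Ω.

V_th ≈ 7.02 mV, R_th ≈ 6.11 Ω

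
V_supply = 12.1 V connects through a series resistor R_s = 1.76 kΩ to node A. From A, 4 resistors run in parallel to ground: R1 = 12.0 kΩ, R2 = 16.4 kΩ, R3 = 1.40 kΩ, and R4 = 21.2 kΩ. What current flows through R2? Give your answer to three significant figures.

I ≈ 0.284 mA

Equivalent of the parallel group: R_p = 1.104 kΩ.
V_A by voltage divider: V_A = 12.1 × 1.104/(1.76 + 1.104) = 4.664 V.
Branch current I = V_A/R2 = 4.664/16.4 = 0.2844 mA.
(Equivalently: I_total = 4.225 mA, then current-divider fraction G_k/ΣG = 0.06732.)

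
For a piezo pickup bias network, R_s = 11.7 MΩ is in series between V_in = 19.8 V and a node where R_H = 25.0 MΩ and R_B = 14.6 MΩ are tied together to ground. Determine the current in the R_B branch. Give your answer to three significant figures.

I ≈ 0.598 µA

Parallel bank: R_p = 1/(1/25.0 + 1/14.6) = 9.217 MΩ.
V_A = 19.8 × 9.217/20.92 = 8.725 V.
I(R_B) = V_A / R_B = 8.725/14.6 = 0.5976 µA.
(Check via current divider: I_total = 0.9466 µA; share G_k/ΣG = 0.6313 → same result.)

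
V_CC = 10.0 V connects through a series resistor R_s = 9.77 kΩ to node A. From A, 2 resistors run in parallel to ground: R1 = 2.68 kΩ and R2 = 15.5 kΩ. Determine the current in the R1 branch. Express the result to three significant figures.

I ≈ 0.707 mA

Parallel bank: R_p = 1/(1/2.68 + 1/15.5) = 2.285 kΩ.
V_A by voltage divider: V_A = 10.0 × 2.285/(9.77 + 2.285) = 1.895 V.
I(R1) = V_A / R1 = 1.895/2.68 = 0.7073 mA.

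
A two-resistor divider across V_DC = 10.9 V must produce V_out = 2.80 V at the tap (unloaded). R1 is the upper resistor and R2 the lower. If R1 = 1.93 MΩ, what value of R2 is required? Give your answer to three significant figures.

R2 ≈ 0.667 MΩ

Required fraction k = V_out/V_DC = 0.2569.
R2 = R1 · 0.2569/(1 − 0.2569) = 0.6672 MΩ.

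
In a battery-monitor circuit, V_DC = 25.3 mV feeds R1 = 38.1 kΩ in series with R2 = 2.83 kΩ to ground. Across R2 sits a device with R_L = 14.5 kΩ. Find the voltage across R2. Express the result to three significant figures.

The load sits in parallel with R2, giving an effective lower resistance R2' = R2·R_L/(R2+R_L) = 2.368 kΩ.
Now apply the divider: V_out = 25.3 × 0.05851 = 1.480 mV.
(Unloaded it would be 1.75 mV; the load pulls it down.)

V_out ≈ 1.48 mV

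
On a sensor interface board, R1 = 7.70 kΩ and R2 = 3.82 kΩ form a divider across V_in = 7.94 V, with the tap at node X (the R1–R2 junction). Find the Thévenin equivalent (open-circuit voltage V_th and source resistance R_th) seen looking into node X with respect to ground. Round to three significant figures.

V_th is the unloaded tap voltage: V_in · R2/(R1+R2) = 7.94 × 0.3316 = 2.633 V.
Zeroing V_in shorts the top of R1 to ground, so R_th = R1 ‖ R2 = 2.553 kΩ.

V_th ≈ 2.63 V, R_th ≈ 2.55 kΩ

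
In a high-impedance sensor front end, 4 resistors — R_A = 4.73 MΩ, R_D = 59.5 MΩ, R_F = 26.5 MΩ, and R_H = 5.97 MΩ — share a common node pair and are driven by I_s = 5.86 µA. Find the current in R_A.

I ≈ 2.86 µA

Total conductance ΣG = 1/4.73 + 1/59.5 + 1/26.5 + 1/5.97 = 0.4335 (units of 1/MΩ).
By the current-divider rule, I = I_s · G_k/ΣG = 5.86 × 0.4877 = 2.858 µA.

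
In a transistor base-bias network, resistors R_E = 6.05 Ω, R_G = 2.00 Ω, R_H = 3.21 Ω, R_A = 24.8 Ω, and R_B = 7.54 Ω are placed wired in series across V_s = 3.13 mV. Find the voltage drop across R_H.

V ≈ 0.230 mV

Series total: ΣR = 6.05 + 2.00 + 3.21 + 24.8 + 7.54 = 43.60 Ω.
Voltage divider: V = V_s · (3.210 / 43.60) = 3.13 × 0.07362 = 0.2304 mV.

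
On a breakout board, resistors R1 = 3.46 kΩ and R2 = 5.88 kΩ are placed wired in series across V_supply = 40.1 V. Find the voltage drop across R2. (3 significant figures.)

Total series resistance ΣR = 3.46 + 5.88 = 9.340 kΩ.
Voltage divider: V = V_supply · (5.880 / 9.340) = 40.1 × 0.6296 = 25.24 V.

V ≈ 25.2 V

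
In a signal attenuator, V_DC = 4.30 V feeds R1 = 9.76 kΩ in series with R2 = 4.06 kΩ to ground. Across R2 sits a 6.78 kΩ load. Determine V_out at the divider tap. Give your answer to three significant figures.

V_out ≈ 0.888 V

The load sits in parallel with R2, giving an effective lower resistance R2' = R2·R_L/(R2+R_L) = 2.539 kΩ.
Then V_out = V_DC · R2'/(R1 + R2') = 4.30 × 2.539/12.30 = 0.8878 V.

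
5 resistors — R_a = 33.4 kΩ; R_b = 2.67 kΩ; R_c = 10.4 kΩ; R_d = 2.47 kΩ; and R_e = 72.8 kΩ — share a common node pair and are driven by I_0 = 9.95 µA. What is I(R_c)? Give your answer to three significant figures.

Conductances: ΣG = 1/33.4 + 1/2.67 + 1/10.4 + 1/2.47 + 1/72.8 = 0.9192 (1/kΩ).
R_c takes the fraction G_k/ΣG = 0.09615/0.9192 = 0.1046, so I = 9.95 × 0.1046 = 1.041 µA.

I ≈ 1.04 µA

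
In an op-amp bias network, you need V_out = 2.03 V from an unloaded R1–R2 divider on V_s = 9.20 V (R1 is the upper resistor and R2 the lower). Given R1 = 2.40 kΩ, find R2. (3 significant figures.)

R2 ≈ 0.679 kΩ

V_out/V_s = R2/(R1+R2) = 0.2207.
R2 = R1 · 0.2207/(1 − 0.2207) = 0.6795 kΩ.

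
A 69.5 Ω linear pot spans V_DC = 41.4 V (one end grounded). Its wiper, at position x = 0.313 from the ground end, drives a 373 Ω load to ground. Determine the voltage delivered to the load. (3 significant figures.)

Lower segment x·R_p = 21.75 Ω; upper segment (1−x)·R_p = 47.75 Ω.
R_L loads the lower segment: effective lower R = 20.55 Ω.
Then V_out = V_DC · 20.55/(47.75 + 20.55) = 12.46 V.
(Unloaded: V_out = x·V_DC = 13.0 V.)

V_out ≈ 12.5 V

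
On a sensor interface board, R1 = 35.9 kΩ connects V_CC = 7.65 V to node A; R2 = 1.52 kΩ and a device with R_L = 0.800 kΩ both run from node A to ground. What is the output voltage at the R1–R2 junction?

First combine the lower leg with the load: R2 ‖ R_L = 0.5241 kΩ.
Now apply the divider: V_out = 7.65 × 0.01439 = 0.1101 V.
(Unloaded it would be 0.311 V; the load pulls it down.)

V_out ≈ 0.110 V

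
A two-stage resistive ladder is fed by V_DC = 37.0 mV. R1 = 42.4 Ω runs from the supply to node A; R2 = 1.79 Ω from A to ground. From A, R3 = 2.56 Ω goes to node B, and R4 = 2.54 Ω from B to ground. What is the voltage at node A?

V_A ≈ 1.12 mV

Looking into the second stage from A: R3 + R4 = 5.100 Ω appears in parallel with R2.
R2 ‖ (R3+R4) = 1.325 Ω.
So V_A = 37.0 × 0.03030 = 1.121 mV.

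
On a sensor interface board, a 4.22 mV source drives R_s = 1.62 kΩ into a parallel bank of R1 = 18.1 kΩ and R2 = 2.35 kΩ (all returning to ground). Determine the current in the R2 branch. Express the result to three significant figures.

I ≈ 1.01 µA

Combine the parallel branches: R_p = (1/18.1 + 1/2.35)⁻¹ = 2.080 kΩ.
Node voltage V_A = V_s · R_p/(R_s + R_p) = 4.22 × 0.5622 = 2.372 mV.
I(R2) = V_A / R2 = 2.372/2.35 = 1.009 µA.
(Check via current divider: I_total = 1.141 µA; share G_k/ΣG = 0.8851 → same result.)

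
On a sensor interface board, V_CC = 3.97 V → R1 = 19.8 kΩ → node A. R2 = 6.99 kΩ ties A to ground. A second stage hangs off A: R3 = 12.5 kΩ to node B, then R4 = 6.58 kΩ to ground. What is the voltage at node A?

V_A ≈ 0.815 V

Node A sees R2 in parallel with the series input of stage 2, R3 + R4 = 19.08 kΩ.
R2 ‖ (R3+R4) = 5.116 kΩ.
First divider: V_A = V_CC · 5.116/(19.8 + 5.116) = 0.8151 V.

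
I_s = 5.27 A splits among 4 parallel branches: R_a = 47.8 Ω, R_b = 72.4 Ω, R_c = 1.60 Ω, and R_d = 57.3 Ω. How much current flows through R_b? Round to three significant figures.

I ≈ 0.107 A

ΣG = 1/47.8 + 1/72.4 + 1/1.60 + 1/57.3 = 0.6772.
Current divider: I(R_b) = I_s · G_k/ΣG = 5.27 × (0.01381/0.6772) = 5.27 × 0.02040 = 0.1075 A.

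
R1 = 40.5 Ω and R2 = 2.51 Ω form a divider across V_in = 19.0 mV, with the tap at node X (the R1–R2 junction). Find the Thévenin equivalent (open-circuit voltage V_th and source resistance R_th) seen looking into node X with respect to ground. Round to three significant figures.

With X open, the divider is unloaded: V_th = 19.0 × 2.51/43.01 = 1.109 mV.
With V_in suppressed (replaced by a short), R_th = R1 ‖ R2 = (40.50 × 2.51)/(40.50 + 2.51) = 2.364 Ω.

V_th ≈ 1.11 mV, R_th ≈ 2.36 Ω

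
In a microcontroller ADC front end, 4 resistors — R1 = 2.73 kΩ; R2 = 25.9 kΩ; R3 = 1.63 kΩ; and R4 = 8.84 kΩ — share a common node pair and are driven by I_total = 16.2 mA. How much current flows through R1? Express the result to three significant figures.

Conductances: ΣG = 1/2.73 + 1/25.9 + 1/1.63 + 1/8.84 = 1.132 (1/kΩ).
By the current-divider rule, I = I_total · G_k/ΣG = 16.2 × 0.3237 = 5.244 mA.

I ≈ 5.24 mA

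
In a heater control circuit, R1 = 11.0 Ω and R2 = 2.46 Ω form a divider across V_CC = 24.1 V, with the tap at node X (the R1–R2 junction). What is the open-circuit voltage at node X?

V_th ≈ 4.40 V

With X open, the divider is unloaded: V_th = 24.1 × 2.46/13.46 = 4.405 V.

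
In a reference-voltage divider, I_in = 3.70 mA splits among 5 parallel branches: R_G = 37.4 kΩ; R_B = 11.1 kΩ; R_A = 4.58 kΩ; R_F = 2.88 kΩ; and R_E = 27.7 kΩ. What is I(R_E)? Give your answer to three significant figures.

I ≈ 0.186 mA

ΣG = 1/37.4 + 1/11.1 + 1/4.58 + 1/2.88 + 1/27.7 = 0.7185.
By the current-divider rule, I = I_in · G_k/ΣG = 3.70 × 0.05025 = 0.1859 mA.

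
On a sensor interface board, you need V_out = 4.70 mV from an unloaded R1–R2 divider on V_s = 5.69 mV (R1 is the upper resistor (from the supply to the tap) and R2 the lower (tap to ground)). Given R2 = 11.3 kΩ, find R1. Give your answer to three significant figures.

R1 ≈ 2.38 kΩ

V_out/V_s = R2/(R1+R2) = 0.8260.
So R1 = R2 · (V_s/V_out − 1) = 11.3 × (5.69/4.70 − 1) = 11.3 × 0.2106 = 2.380 kΩ.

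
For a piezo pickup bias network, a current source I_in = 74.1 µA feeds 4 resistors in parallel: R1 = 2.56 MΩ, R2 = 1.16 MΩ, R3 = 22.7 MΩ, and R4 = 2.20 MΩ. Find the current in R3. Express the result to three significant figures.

ΣG = 1/2.56 + 1/1.16 + 1/22.7 + 1/2.20 = 1.751.
R3 takes the fraction G_k/ΣG = 0.04405/1.751 = 0.02515, so I = 74.1 × 0.02515 = 1.864 µA.

I ≈ 1.86 µA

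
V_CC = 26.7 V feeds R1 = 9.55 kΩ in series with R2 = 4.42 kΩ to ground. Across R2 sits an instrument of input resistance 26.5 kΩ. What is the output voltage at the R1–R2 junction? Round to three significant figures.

V_out ≈ 7.58 V

The load sits in parallel with R2, giving an effective lower resistance R2' = R2·R_L/(R2+R_L) = 3.788 kΩ.
Voltage divider with the loaded lower leg: V_out = 26.7 × 3.788/(9.55 + 3.788) = 26.7 × 0.2840 = 7.583 V.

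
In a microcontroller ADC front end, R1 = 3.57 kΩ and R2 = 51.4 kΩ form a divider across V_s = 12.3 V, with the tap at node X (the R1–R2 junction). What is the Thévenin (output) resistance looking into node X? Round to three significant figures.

R_th ≈ 3.34 kΩ

With V_s suppressed (replaced by a short), R_th = R1 ‖ R2 = (3.570 × 51.4)/(3.570 + 51.4) = 3.338 kΩ.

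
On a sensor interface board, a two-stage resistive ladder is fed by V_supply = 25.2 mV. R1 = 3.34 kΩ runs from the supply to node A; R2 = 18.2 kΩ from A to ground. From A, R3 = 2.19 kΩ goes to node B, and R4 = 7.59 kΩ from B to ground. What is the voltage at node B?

Node A sees R2 in parallel with the series input of stage 2, R3 + R4 = 9.780 kΩ.
R2 ‖ (R3+R4) = 6.362 kΩ.
So V_A = 25.2 × 0.6557 = 16.52 mV.
Stage 2 is unloaded, so V_B = V_A · R4/(R3+R4) = 16.52 × 7.59/9.780 = 12.82 mV.

V_B ≈ 12.8 mV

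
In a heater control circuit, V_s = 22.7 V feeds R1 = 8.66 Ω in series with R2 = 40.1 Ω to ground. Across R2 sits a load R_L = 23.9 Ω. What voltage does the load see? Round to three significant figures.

V_out ≈ 14.4 V

R2 ‖ R_L = (40.1 × 23.9)/(40.1 + 23.9) = 14.97 Ω.
Then V_out = V_s · R2'/(R1 + R2') = 22.7 × 14.97/23.63 = 14.38 V.
(Unloaded it would be 18.7 V; the load pulls it down.)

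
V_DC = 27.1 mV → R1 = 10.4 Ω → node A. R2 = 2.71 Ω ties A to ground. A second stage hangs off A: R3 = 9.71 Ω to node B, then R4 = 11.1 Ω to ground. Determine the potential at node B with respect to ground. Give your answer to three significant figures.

The second stage (R3 + R4 = 20.81 Ω) loads node A in parallel with R2.
Effective lower resistance at A: R2 ‖ 20.81 = 2.398 Ω.
First divider: V_A = V_DC · 2.398/(10.4 + 2.398) = 5.077 mV.
V_B = V_A × 0.5334 = 2.708 mV.

V_B ≈ 2.71 mV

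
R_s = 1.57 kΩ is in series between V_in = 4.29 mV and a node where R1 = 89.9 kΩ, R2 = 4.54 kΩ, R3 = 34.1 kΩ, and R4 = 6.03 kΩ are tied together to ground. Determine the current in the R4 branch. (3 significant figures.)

I ≈ 0.426 µA

Combine the parallel branches: R_p = (1/89.9 + 1/4.54 + 1/34.1 + 1/6.03)⁻¹ = 2.344 kΩ.
Node voltage V_A = V_in · R_p/(R_s + R_p) = 4.29 × 0.5989 = 2.569 mV.
Branch current I = V_A/R4 = 2.569/6.03 = 0.4261 µA.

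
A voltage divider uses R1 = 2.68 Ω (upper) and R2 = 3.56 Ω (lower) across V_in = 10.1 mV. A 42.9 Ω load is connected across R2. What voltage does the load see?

First combine the lower leg with the load: R2 ‖ R_L = 3.287 Ω.
Voltage divider with the loaded lower leg: V_out = 10.1 × 3.287/(2.68 + 3.287) = 10.1 × 0.5509 = 5.564 mV.

V_out ≈ 5.56 mV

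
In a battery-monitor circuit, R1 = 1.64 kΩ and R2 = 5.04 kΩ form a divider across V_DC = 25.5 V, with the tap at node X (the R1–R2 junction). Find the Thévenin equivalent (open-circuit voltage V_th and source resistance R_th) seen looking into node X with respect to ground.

V_th ≈ 19.2 V, R_th ≈ 1.24 kΩ

V_th is the unloaded tap voltage: V_DC · R2/(R1+R2) = 25.5 × 0.7545 = 19.24 V.
With V_DC suppressed (replaced by a short), R_th = R1 ‖ R2 = (1.640 × 5.04)/(1.640 + 5.04) = 1.237 kΩ.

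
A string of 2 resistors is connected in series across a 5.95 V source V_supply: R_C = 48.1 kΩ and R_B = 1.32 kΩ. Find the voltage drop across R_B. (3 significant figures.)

V ≈ 0.159 V

ΣR = 48.1 + 1.32 = 49.42 kΩ.
Voltage divider: V = V_supply · (1.320 / 49.42) = 5.95 × 0.02671 = 0.1589 V.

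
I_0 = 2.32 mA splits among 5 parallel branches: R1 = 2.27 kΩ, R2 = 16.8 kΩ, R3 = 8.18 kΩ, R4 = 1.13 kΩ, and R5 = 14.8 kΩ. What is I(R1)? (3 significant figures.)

ΣG = 1/2.27 + 1/16.8 + 1/8.18 + 1/1.13 + 1/14.8 = 1.575.
Current divider: I(R1) = I_0 · G_k/ΣG = 2.32 × (0.4405/1.575) = 2.32 × 0.2797 = 0.6490 mA.

I ≈ 0.649 mA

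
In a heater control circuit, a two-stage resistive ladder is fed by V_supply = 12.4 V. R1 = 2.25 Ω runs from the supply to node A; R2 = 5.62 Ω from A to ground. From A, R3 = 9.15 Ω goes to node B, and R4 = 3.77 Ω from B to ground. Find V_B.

The second stage (R3 + R4 = 12.92 Ω) loads node A in parallel with R2.
R2 ‖ (R3+R4) = 3.916 Ω.
V_A = 12.4 × 3.916/(2.25 + 3.916) = 7.875 V.
Stage 2 is unloaded, so V_B = V_A · R4/(R3+R4) = 7.875 × 3.77/12.92 = 2.298 V.

V_B ≈ 2.30 V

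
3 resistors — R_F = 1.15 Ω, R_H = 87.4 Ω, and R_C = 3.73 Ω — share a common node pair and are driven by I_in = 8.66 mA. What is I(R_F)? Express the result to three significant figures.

I ≈ 6.55 mA

Conductances: ΣG = 1/1.15 + 1/87.4 + 1/3.73 = 1.149 (1/Ω).
By the current-divider rule, I = I_in · G_k/ΣG = 8.66 × 0.7567 = 6.553 mA.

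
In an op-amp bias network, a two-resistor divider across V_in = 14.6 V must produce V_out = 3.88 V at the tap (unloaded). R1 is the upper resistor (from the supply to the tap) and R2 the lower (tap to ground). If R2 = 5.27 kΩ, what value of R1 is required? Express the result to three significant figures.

The divider ratio is R2/(R1+R2) = 3.88/14.6 = 0.2658.
So R1 = R2 · (V_in/V_out − 1) = 5.27 × (14.6/3.88 − 1) = 5.27 × 2.763 = 14.56 kΩ.

R1 ≈ 14.6 kΩ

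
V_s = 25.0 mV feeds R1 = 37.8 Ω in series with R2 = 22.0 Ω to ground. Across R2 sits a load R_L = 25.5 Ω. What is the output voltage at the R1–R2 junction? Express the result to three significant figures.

V_out ≈ 5.95 mV

The load sits in parallel with R2, giving an effective lower resistance R2' = R2·R_L/(R2+R_L) = 11.81 Ω.
Voltage divider with the loaded lower leg: V_out = 25.0 × 11.81/(37.8 + 11.81) = 25.0 × 0.2381 = 5.952 mV.
(Unloaded it would be 9.20 mV; the load pulls it down.)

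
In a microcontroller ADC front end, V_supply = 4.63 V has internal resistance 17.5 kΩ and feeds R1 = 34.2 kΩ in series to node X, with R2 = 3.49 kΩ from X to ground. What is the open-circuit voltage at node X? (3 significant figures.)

R1' = 17.5 + 34.2 = 51.70 kΩ (source resistance + R1).
V_th is the unloaded tap voltage: V_supply · R2/(R1'+R2) = 4.63 × 0.06324 = 0.2928 V.

V_th ≈ 0.293 V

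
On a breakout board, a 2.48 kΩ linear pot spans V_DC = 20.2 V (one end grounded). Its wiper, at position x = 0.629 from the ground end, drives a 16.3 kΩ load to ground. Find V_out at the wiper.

V_out ≈ 12.3 V

Split the track: R_lower = x·R_p = 1.560 kΩ, R_upper = (1−x)·R_p = 0.9201 kΩ.
(x·R_p) ‖ R_L = 1.424 kΩ.
V_out = 20.2 × 1.424/(0.9201 + 1.424) = 12.27 V.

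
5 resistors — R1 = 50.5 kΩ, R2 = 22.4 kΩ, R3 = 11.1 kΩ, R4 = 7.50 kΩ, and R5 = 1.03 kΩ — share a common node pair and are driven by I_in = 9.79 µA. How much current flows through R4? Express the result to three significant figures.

ΣG = 1/50.5 + 1/22.4 + 1/11.1 + 1/7.50 + 1/1.03 = 1.259.
R4 takes the fraction G_k/ΣG = 0.1333/1.259 = 0.1059, so I = 9.79 × 0.1059 = 1.037 µA.

I ≈ 1.04 µA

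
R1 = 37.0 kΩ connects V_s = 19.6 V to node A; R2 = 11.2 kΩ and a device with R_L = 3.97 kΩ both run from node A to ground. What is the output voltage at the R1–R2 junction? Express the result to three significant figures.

R2 ‖ R_L = (11.2 × 3.97)/(11.2 + 3.97) = 2.931 kΩ.
Now apply the divider: V_out = 19.6 × 0.07340 = 1.439 V.

V_out ≈ 1.44 V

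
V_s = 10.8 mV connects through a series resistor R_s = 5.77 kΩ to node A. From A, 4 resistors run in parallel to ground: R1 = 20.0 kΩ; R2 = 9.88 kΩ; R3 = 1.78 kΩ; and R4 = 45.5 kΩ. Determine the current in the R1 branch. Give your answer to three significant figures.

Parallel bank: R_p = 1/(1/20.0 + 1/9.88 + 1/1.78 + 1/45.5) = 1.361 kΩ.
V_A by voltage divider: V_A = 10.8 × 1.361/(5.77 + 1.361) = 2.061 mV.
Branch current I = V_A/R1 = 2.061/20.0 = 0.1030 µA.
(Check via current divider: I_total = 1.515 µA; share G_k/ΣG = 0.06803 → same result.)

I ≈ 0.103 µA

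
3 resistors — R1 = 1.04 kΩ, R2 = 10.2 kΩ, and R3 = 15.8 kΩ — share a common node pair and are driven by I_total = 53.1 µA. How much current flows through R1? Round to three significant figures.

I ≈ 45.5 µA

Conductances: ΣG = 1/1.04 + 1/10.2 + 1/15.8 = 1.123 (1/kΩ).
By the current-divider rule, I = I_total · G_k/ΣG = 53.1 × 0.8563 = 45.47 µA.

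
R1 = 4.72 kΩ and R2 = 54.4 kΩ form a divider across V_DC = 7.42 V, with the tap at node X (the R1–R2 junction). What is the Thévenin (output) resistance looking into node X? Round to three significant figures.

R_th ≈ 4.34 kΩ

With V_DC suppressed (replaced by a short), R_th = R1 ‖ R2 = (4.720 × 54.4)/(4.720 + 54.4) = 4.343 kΩ.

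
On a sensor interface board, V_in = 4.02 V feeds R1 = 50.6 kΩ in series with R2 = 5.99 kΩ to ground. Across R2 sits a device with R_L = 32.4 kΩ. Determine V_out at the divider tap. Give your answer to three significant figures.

V_out ≈ 0.365 V

The load sits in parallel with R2, giving an effective lower resistance R2' = R2·R_L/(R2+R_L) = 5.055 kΩ.
Then V_out = V_in · R2'/(R1 + R2') = 4.02 × 5.055/55.66 = 0.3652 V.
(Unloaded it would be 0.426 V; the load pulls it down.)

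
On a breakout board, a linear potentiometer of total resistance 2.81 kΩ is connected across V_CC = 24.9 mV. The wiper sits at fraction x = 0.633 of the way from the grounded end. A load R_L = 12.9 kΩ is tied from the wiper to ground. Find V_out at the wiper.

V_out ≈ 15.0 mV

Split the track: R_lower = x·R_p = 1.779 kΩ, R_upper = (1−x)·R_p = 1.031 kΩ.
Lower segment in parallel with the load: 1.779 ‖ 12.9 = 1.563 kΩ.
Then V_out = V_CC · 1.563/(1.031 + 1.563) = 15.00 mV.
(Unloaded: V_out = x·V_CC = 15.8 mV.)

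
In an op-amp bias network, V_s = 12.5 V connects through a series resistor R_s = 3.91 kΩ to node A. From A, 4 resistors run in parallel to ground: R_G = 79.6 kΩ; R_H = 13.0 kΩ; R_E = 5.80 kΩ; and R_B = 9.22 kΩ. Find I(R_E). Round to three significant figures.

I ≈ 0.880 mA

Equivalent of the parallel group: R_p = 2.700 kΩ.
V_A by voltage divider: V_A = 12.5 × 2.700/(3.91 + 2.700) = 5.106 V.
Branch current I = V_A/R_E = 5.106/5.80 = 0.8803 mA.
(Equivalently: I_total = 1.891 mA, then current-divider fraction G_k/ΣG = 0.4655.)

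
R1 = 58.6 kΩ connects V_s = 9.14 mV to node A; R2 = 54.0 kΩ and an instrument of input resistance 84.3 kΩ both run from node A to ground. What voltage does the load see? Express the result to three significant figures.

V_out ≈ 3.29 mV

R2 ‖ R_L = (54.0 × 84.3)/(54.0 + 84.3) = 32.92 kΩ.
Voltage divider with the loaded lower leg: V_out = 9.14 × 32.92/(58.6 + 32.92) = 9.14 × 0.3597 = 3.287 mV.
(Unloaded it would be 4.38 mV; the load pulls it down.)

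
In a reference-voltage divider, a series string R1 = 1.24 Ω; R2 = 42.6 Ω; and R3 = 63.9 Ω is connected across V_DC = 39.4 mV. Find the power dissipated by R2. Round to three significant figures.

P ≈ 5.70 µW

Series current I = V_DC/ΣR = 39.4/107.7 = 0.3657 mA.
P(R2) = I²·R2 = (0.3657)² × 42.6 = 5.697 µW.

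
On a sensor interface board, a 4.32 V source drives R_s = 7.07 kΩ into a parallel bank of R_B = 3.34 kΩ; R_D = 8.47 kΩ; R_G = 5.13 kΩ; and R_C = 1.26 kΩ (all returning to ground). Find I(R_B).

I ≈ 0.118 mA

Equivalent of the parallel group: R_p = 0.7112 kΩ.
V_A by voltage divider: V_A = 4.32 × 0.7112/(7.07 + 0.7112) = 0.3949 V.
I(R_B) = V_A / R_B = 0.3949/3.34 = 0.1182 mA.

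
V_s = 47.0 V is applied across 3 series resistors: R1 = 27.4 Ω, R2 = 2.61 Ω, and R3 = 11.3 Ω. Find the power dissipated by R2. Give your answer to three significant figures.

P ≈ 3.38 W

The common current is I = 47.0/41.31 = 1.138 A.
P = I²R = 1.294 × 2.61 = 3.379 W.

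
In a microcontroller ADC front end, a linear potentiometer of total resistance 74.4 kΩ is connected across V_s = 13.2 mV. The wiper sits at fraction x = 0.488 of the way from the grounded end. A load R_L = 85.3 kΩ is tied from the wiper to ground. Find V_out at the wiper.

V_out ≈ 5.29 mV

Lower segment x·R_p = 36.31 kΩ; upper segment (1−x)·R_p = 38.09 kΩ.
Lower segment in parallel with the load: 36.31 ‖ 85.3 = 25.47 kΩ.
Then V_out = V_s · 25.47/(38.09 + 25.47) = 5.289 mV.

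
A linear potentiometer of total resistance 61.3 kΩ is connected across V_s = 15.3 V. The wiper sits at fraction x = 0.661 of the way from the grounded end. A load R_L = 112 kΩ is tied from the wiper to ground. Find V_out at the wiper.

V_out ≈ 9.01 V

Split the track: R_lower = x·R_p = 40.52 kΩ, R_upper = (1−x)·R_p = 20.78 kΩ.
R_L loads the lower segment: effective lower R = 29.75 kΩ.
Then V_out = V_s · 29.75/(20.78 + 29.75) = 9.008 V.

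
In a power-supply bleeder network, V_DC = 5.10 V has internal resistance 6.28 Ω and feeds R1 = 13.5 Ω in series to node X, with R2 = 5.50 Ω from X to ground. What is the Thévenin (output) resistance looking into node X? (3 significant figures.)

R_th ≈ 4.30 Ω

R1' = 6.28 + 13.5 = 19.78 Ω (source resistance + R1).
Zeroing V_DC shorts the top of R1' to ground, so R_th = R1' ‖ R2 = 4.303 Ω.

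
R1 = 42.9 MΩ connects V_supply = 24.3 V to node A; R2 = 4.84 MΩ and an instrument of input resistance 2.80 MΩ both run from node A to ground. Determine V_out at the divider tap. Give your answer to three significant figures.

V_out ≈ 0.965 V

First combine the lower leg with the load: R2 ‖ R_L = 1.774 MΩ.
Then V_out = V_supply · R2'/(R1 + R2') = 24.3 × 1.774/44.67 = 0.9649 V.
(Unloaded it would be 2.46 V; the load pulls it down.)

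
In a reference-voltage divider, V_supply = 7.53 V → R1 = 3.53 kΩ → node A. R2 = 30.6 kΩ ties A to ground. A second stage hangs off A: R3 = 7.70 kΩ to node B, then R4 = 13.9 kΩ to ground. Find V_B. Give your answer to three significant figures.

Node A sees R2 in parallel with the series input of stage 2, R3 + R4 = 21.60 kΩ.
R2 ‖ (R3+R4) = 12.66 kΩ.
V_A = 7.53 × 12.66/(3.53 + 12.66) = 5.888 V.
Then the unloaded second divider: V_B = V_A × R4/(R3+R4) = 5.888 × 0.6435 = 3.789 V.

V_B ≈ 3.79 V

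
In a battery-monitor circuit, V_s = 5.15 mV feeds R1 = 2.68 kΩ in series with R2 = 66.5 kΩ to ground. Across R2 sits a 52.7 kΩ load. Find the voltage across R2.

V_out ≈ 4.72 mV

The load sits in parallel with R2, giving an effective lower resistance R2' = R2·R_L/(R2+R_L) = 29.40 kΩ.
Voltage divider with the loaded lower leg: V_out = 5.15 × 29.40/(2.68 + 29.40) = 5.15 × 0.9165 = 4.720 mV.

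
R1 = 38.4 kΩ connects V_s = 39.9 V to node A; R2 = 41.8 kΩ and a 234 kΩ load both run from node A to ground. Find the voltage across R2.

The load sits in parallel with R2, giving an effective lower resistance R2' = R2·R_L/(R2+R_L) = 35.46 kΩ.
Then V_out = V_s · R2'/(R1 + R2') = 39.9 × 35.46/73.86 = 19.16 V.

V_out ≈ 19.2 V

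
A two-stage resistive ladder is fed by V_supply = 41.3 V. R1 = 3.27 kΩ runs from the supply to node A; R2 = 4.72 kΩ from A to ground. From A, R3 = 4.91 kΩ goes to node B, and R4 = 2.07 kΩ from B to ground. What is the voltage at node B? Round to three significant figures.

Node A sees R2 in parallel with the series input of stage 2, R3 + R4 = 6.980 kΩ.
R2 ‖ (R3+R4) = 2.816 kΩ.
V_A = 41.3 × 2.816/(3.27 + 2.816) = 19.11 V.
V_B = V_A × 0.2966 = 5.667 V.

V_B ≈ 5.67 V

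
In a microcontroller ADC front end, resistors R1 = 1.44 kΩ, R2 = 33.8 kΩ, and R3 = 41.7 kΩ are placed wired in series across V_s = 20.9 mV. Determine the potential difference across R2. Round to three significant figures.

ΣR = 1.44 + 33.8 + 41.7 = 76.94 kΩ.
By the voltage-divider rule, V = 20.9 × 33.80/76.94 = 9.181 mV.

V ≈ 9.18 mV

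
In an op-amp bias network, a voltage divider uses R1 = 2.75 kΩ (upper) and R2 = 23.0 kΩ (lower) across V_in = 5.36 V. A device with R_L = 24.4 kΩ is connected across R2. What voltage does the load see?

V_out ≈ 4.35 V

R2 ‖ R_L = (23.0 × 24.4)/(23.0 + 24.4) = 11.84 kΩ.
Now apply the divider: V_out = 5.36 × 0.8115 = 4.350 V.
(Unloaded it would be 4.79 V; the load pulls it down.)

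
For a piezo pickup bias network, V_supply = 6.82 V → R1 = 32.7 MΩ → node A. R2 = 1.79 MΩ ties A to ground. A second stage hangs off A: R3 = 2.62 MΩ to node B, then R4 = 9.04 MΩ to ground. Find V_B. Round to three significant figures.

V_B ≈ 0.240 V

Looking into the second stage from A: R3 + R4 = 11.66 MΩ appears in parallel with R2.
Effective lower resistance at A: R2 ‖ 11.66 = 1.552 MΩ.
So V_A = 6.82 × 0.04531 = 0.3090 V.
Then the unloaded second divider: V_B = V_A × R4/(R3+R4) = 0.3090 × 0.7753 = 0.2396 V.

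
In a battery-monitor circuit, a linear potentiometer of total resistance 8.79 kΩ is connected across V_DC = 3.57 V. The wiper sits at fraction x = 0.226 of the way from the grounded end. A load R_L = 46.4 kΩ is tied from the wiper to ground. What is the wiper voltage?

V_out ≈ 0.781 V

Split the track: R_lower = x·R_p = 1.987 kΩ, R_upper = (1−x)·R_p = 6.803 kΩ.
Lower segment in parallel with the load: 1.987 ‖ 46.4 = 1.905 kΩ.
Loaded-divider output: V_out = 3.57 × 0.2188 = 0.7809 V.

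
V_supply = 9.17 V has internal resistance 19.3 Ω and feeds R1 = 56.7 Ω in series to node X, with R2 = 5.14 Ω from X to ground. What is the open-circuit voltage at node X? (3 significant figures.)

R1' = 19.3 + 56.7 = 76.00 Ω (source resistance + R1).
With X open, the divider is unloaded: V_th = 9.17 × 5.14/81.14 = 0.5809 V.

V_th ≈ 0.581 V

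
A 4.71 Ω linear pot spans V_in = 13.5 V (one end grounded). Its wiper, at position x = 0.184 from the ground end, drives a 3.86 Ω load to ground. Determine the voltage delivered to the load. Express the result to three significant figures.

V_out ≈ 2.10 V

The pot divides into 3.843 Ω above the wiper and 0.8666 Ω below.
Lower segment in parallel with the load: 0.8666 ‖ 3.86 = 0.7077 Ω.
Loaded-divider output: V_out = 13.5 × 0.1555 = 2.099 V.
(Unloaded: V_out = x·V_in = 2.48 V.)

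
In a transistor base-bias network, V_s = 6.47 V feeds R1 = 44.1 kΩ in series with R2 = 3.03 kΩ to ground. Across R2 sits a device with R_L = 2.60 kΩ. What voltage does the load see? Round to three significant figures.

The load sits in parallel with R2, giving an effective lower resistance R2' = R2·R_L/(R2+R_L) = 1.399 kΩ.
Now apply the divider: V_out = 6.47 × 0.03075 = 0.1990 V.

V_out ≈ 0.199 V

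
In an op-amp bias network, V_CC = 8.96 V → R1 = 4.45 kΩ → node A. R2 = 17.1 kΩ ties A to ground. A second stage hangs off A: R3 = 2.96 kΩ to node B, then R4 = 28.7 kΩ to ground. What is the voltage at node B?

Looking into the second stage from A: R3 + R4 = 31.66 kΩ appears in parallel with R2.
Effective lower resistance at A: R2 ‖ 31.66 = 11.10 kΩ.
First divider: V_A = V_CC · 11.10/(4.45 + 11.10) = 6.396 V.
V_B = V_A × 0.9065 = 5.798 V.

V_B ≈ 5.80 V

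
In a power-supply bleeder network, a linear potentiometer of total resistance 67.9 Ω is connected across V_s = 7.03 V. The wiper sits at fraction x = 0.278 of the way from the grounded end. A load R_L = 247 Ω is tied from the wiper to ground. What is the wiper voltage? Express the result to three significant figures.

V_out ≈ 1.85 V

Lower segment x·R_p = 18.88 Ω; upper segment (1−x)·R_p = 49.02 Ω.
(x·R_p) ‖ R_L = 17.54 Ω.
Then V_out = V_s · 17.54/(49.02 + 17.54) = 1.852 V.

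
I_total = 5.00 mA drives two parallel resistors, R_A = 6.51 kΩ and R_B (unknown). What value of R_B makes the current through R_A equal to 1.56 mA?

Two-branch current divider: I_A = I_total · R_B/(R_A + R_B).
1.56/5.00 = R_B/(R_A + R_B) → R_B = R_A · (0.3120)/(1 − 0.3120) = 6.51 × 0.4535 = 2.952 kΩ.

R_B ≈ 2.95 kΩ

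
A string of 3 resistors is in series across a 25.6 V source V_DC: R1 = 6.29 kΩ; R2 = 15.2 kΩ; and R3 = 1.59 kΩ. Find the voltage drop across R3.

Series total: ΣR = 6.29 + 15.2 + 1.59 = 23.08 kΩ.
V = V_DC · R/ΣR = 25.6 × 0.06889 = 1.764 V.

V ≈ 1.76 V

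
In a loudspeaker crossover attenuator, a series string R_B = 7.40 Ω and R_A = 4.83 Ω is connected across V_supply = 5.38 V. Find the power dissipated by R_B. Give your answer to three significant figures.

P ≈ 1.43 W

The common current is I = 5.38/12.23 = 0.4399 A.
P = I²R = 0.1935 × 7.40 = 1.432 W.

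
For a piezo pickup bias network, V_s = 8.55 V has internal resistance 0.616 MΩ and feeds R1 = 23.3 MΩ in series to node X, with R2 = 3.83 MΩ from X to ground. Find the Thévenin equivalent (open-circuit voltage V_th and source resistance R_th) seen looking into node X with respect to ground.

R1' = 0.616 + 23.3 = 23.92 MΩ (source resistance + R1).
Open-circuit (no load on X): V_th = V_s · R2/(R1' + R2) = 8.55 × 3.83/(23.92 + 3.83) = 1.180 V.
Looking into X with the source shorted: R_th = R1'·R2/(R1'+R2) = 23.92 × 3.83/27.75 = 3.301 MΩ.

V_th ≈ 1.18 V, R_th ≈ 3.30 MΩ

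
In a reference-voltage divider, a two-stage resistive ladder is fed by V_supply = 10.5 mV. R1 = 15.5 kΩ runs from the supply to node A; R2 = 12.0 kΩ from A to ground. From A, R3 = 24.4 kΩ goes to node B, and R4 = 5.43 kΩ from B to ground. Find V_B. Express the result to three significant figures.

The second stage (R3 + R4 = 29.83 kΩ) loads node A in parallel with R2.
R2 ‖ (R3+R4) = 8.557 kΩ.
First divider: V_A = V_supply · 8.557/(15.5 + 8.557) = 3.735 mV.
Then the unloaded second divider: V_B = V_A × R4/(R3+R4) = 3.735 × 0.1820 = 0.6799 mV.

V_B ≈ 0.680 mV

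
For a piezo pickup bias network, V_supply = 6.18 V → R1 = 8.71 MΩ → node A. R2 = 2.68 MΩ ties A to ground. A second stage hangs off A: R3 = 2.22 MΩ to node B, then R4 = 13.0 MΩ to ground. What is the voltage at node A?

Node A sees R2 in parallel with the series input of stage 2, R3 + R4 = 15.22 MΩ.
R2 ‖ (R3+R4) = 2.279 MΩ.
V_A = 6.18 × 2.279/(8.71 + 2.279) = 1.282 V.

V_A ≈ 1.28 V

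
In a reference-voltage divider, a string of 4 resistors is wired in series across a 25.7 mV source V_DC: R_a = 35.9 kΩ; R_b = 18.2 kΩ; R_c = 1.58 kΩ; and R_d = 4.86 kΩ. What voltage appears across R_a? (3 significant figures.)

Total series resistance ΣR = 35.9 + 18.2 + 1.58 + 4.86 = 60.54 kΩ.
V = V_DC · R/ΣR = 25.7 × 0.5930 = 15.24 mV.

V ≈ 15.2 mV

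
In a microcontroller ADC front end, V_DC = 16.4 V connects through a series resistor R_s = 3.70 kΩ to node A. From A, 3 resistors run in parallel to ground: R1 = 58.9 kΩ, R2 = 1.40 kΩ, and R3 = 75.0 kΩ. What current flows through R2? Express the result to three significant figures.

I ≈ 3.12 mA

Parallel bank: R_p = 1/(1/58.9 + 1/1.40 + 1/75.0) = 1.343 kΩ.
V_A = 16.4 × 1.343/5.043 = 4.367 V.
I(R2) = V_A / R2 = 4.367/1.40 = 3.120 mA.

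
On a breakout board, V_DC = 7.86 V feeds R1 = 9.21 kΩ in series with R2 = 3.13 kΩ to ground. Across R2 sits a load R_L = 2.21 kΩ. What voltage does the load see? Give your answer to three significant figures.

V_out ≈ 0.969 V

First combine the lower leg with the load: R2 ‖ R_L = 1.295 kΩ.
Now apply the divider: V_out = 7.86 × 0.1233 = 0.9692 V.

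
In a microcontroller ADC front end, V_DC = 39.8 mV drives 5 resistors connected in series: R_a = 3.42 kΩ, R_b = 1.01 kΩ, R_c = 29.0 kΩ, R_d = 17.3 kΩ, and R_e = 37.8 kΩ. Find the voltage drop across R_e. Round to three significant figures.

Series total: ΣR = 3.42 + 1.01 + 29.0 + 17.3 + 37.8 = 88.53 kΩ.
V = V_DC · R/ΣR = 39.8 × 0.4270 = 16.99 mV.

V ≈ 17.0 mV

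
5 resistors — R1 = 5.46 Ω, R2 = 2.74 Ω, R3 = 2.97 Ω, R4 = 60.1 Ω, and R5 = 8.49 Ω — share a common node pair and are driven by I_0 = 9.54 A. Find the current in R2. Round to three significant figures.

I ≈ 3.42 A

Total conductance ΣG = 1/5.46 + 1/2.74 + 1/2.97 + 1/60.1 + 1/8.49 = 1.019 (units of 1/Ω).
By the current-divider rule, I = I_0 · G_k/ΣG = 9.54 × 0.3581 = 3.416 A.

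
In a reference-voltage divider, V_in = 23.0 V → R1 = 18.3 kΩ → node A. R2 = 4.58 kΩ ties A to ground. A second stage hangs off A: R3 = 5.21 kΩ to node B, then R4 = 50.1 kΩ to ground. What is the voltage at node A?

V_A ≈ 4.32 V

Looking into the second stage from A: R3 + R4 = 55.31 kΩ appears in parallel with R2.
R2 ‖ (R3+R4) = 4.230 kΩ.
So V_A = 23.0 × 0.1877 = 4.318 V.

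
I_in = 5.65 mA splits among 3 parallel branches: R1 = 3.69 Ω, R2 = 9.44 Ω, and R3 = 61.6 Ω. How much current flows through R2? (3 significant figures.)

I ≈ 1.52 mA

Total conductance ΣG = 1/3.69 + 1/9.44 + 1/61.6 = 0.3932 (units of 1/Ω).
Current divider: I(R2) = I_in · G_k/ΣG = 5.65 × (0.1059/0.3932) = 5.65 × 0.2694 = 1.522 mA.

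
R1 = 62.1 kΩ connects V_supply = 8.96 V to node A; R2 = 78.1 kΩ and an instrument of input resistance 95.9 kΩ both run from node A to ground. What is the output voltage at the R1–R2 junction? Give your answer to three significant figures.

R2 ‖ R_L = (78.1 × 95.9)/(78.1 + 95.9) = 43.04 kΩ.
Then V_out = V_supply · R2'/(R1 + R2') = 8.96 × 43.04/105.1 = 3.668 V.
(Unloaded it would be 4.99 V; the load pulls it down.)

V_out ≈ 3.67 V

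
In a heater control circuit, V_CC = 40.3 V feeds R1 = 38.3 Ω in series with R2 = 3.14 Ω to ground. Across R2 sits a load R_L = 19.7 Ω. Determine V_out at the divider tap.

V_out ≈ 2.66 V

R2 ‖ R_L = (3.14 × 19.7)/(3.14 + 19.7) = 2.708 Ω.
Voltage divider with the loaded lower leg: V_out = 40.3 × 2.708/(38.3 + 2.708) = 40.3 × 0.06604 = 2.662 V.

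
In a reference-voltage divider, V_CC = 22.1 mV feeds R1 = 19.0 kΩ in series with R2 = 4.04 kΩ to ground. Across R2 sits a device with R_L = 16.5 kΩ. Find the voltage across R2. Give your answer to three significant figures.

R2 ‖ R_L = (4.04 × 16.5)/(4.04 + 16.5) = 3.245 kΩ.
Voltage divider with the loaded lower leg: V_out = 22.1 × 3.245/(19.0 + 3.245) = 22.1 × 0.1459 = 3.224 mV.
(Unloaded it would be 3.88 mV; the load pulls it down.)

V_out ≈ 3.22 mV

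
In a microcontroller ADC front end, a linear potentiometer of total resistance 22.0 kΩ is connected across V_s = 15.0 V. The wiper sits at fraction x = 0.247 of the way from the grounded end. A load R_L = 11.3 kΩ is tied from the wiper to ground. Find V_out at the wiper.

V_out ≈ 2.72 V

Lower segment x·R_p = 5.434 kΩ; upper segment (1−x)·R_p = 16.57 kΩ.
Lower segment in parallel with the load: 5.434 ‖ 11.3 = 3.669 kΩ.
V_out = 15.0 × 3.669/(16.57 + 3.669) = 2.720 V.
(Unloaded: V_out = x·V_s = 3.71 V.)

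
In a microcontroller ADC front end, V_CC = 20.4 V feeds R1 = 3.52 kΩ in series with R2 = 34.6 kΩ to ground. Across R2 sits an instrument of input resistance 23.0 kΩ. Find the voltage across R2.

V_out ≈ 16.3 V

First combine the lower leg with the load: R2 ‖ R_L = 13.82 kΩ.
Now apply the divider: V_out = 20.4 × 0.7970 = 16.26 V.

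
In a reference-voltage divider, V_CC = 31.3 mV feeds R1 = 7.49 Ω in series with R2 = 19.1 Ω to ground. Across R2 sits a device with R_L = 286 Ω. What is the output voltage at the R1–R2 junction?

The load sits in parallel with R2, giving an effective lower resistance R2' = R2·R_L/(R2+R_L) = 17.90 Ω.
Now apply the divider: V_out = 31.3 × 0.7051 = 22.07 mV.
(Unloaded it would be 22.5 mV; the load pulls it down.)

V_out ≈ 22.1 mV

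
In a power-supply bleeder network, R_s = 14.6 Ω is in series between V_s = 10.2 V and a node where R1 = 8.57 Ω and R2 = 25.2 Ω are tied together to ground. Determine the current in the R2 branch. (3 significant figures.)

I ≈ 0.123 A

Parallel bank: R_p = 1/(1/8.57 + 1/25.2) = 6.395 Ω.
Node voltage V_A = V_s · R_p/(R_s + R_p) = 10.2 × 0.3046 = 3.107 V.
I(R2) = V_A / R2 = 3.107/25.2 = 0.1233 A.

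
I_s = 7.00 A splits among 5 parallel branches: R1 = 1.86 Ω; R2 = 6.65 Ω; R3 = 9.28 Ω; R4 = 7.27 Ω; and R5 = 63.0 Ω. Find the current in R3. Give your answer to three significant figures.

Total conductance ΣG = 1/1.86 + 1/6.65 + 1/9.28 + 1/7.27 + 1/63.0 = 0.9492 (units of 1/Ω).
By the current-divider rule, I = I_s · G_k/ΣG = 7.00 × 0.1135 = 0.7947 A.

I ≈ 0.795 A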